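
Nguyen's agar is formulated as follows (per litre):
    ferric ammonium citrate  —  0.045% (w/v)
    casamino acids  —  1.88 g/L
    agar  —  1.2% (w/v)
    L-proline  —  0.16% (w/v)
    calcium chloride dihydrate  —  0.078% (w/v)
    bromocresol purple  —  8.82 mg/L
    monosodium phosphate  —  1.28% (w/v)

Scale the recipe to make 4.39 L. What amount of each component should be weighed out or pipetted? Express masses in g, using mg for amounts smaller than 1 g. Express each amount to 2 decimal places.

Scale factor relative to 1 L: 4.39.
ferric ammonium citrate: 0.045% w/v = 0.45 g/L → 0.45 × 4.39 L = 1.98 g
casamino acids: 1.88 g/L × 4.39 L = 8.25 g
agar: 1.2 g per 100 mL × 4390 mL ÷ 100 = 52.68 g
L-proline: 0.16 g per 100 mL × 4390 mL ÷ 100 = 7.02 g
calcium chloride dihydrate: 0.078% w/v = 0.78 g/L → 0.78 × 4.39 L = 3.42 g
bromocresol purple: 8.82 mg/L × 4.39 L = 38.72 mg
monosodium phosphate: 1.28% w/v = 12.8 g/L → 12.8 × 4.39 L = 56.19 g

ferric ammonium citrate 1.98 g; casamino acids 8.25 g; agar 52.68 g; L-proline 7.02 g; calcium chloride dihydrate 3.42 g; bromocresol purple 38.72 mg; monosodium phosphate 56.19 g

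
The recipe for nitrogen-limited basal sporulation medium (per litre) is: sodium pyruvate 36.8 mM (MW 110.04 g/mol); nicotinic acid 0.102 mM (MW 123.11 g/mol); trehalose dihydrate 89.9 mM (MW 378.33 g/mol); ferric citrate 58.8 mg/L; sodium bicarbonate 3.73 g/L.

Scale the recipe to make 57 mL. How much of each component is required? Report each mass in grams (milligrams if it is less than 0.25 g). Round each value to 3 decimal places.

Scale factor relative to 1 L: 0.057.
sodium pyruvate: 36.8 mmol/L × 110.04 mg/mmol × 0.057 L = 230.820 mg
nicotinic acid: 0.102 mmol/L × 123.11 mg/mmol × 0.057 L = 0.716 mg
trehalose dihydrate: 89.9 mmol/L × 378.33 g/mol × 0.057 L ÷ 1000 = 1.939 g
ferric citrate: 58.8 mg/L × 0.057 L = 3.352 mg
sodium bicarbonate: 3.73 g/L × 0.057 L = 0.21261 g = 212.610 mg

sodium pyruvate 230.820 mg; nicotinic acid 0.716 mg; trehalose dihydrate 1.939 g; ferric citrate 3.352 mg; sodium bicarbonate 212.610 mg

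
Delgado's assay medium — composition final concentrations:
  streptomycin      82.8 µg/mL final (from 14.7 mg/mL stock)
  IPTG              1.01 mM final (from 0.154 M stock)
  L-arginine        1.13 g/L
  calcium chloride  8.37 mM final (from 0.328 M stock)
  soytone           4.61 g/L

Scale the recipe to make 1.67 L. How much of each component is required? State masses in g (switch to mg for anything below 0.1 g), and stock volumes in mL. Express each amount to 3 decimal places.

streptomycin 9.407 mL; IPTG 10.953 mL; L-arginine 1.887 g; calcium chloride 42.616 mL; soytone 7.699 g

Scale factor relative to 1 L: 1.67.
streptomycin: C1V1 = C2V2 → 82.8 µg/mL × 1670 mL ÷ 14700 µg/mL = 9.407 mL
IPTG: C1V1 = C2V2 → 1.01 mM × 1670 mL ÷ 154 mM = 10.953 mL
L-arginine: 1.13 g/L × 1.67 L = 1.887 g
calcium chloride: C1V1 = C2V2 → 8.37 mM × 1670 mL ÷ 328 mM = 42.616 mL
soytone: 4.61 g/L × 1.67 L = 7.699 g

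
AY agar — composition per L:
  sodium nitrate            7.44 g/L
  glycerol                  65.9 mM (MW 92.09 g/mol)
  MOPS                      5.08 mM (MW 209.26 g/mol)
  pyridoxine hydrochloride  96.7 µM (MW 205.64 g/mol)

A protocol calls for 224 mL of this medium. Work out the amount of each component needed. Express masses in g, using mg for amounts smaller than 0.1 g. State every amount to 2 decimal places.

Working volume: 224 mL = 0.224 L.
sodium nitrate: 7.44 g/L × 0.224 L = 1.67 g
glycerol: 65.9 mmol/L × 92.09 g/mol × 0.224 L ÷ 1000 = 1.36 g
MOPS: 5.08 mmol/L × 209.26 g/mol × 0.224 L ÷ 1000 = 0.24 g
pyridoxine hydrochloride: 96.7 µmol/L × 205.64 g/mol × 0.224 L ÷ 1000 = 4.45 mg

sodium nitrate 1.67 g; glycerol 1.36 g; MOPS 0.24 g; pyridoxine hydrochloride 4.45 mg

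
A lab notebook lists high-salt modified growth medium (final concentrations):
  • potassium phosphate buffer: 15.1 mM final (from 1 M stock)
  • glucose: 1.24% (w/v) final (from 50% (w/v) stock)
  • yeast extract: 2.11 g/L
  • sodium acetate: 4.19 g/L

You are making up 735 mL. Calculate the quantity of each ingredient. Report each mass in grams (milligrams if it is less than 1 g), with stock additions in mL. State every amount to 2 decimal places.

potassium phosphate buffer 11.10 mL; glucose 18.23 mL; yeast extract 1.55 g; sodium acetate 3.08 g

Working volume: 735 mL = 0.735 L.
potassium phosphate buffer: V = C2·V2/C1 = 15.1 mM × 735 mL ÷ 1000 mM = 11.10 mL
glucose: V = C2·V2/C1 = 1.24% ÷ 50% × 735 mL = 18.23 mL
yeast extract: 2.11 g/L × 0.735 L = 1.55 g
sodium acetate: 4.19 g/L × 0.735 L = 3.08 g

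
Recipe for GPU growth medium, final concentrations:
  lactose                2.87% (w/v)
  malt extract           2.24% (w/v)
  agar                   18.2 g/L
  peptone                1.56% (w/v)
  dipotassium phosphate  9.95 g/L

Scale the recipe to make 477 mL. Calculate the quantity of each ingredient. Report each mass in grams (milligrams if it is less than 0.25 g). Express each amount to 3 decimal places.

lactose 13.690 g; malt extract 10.685 g; agar 8.681 g; peptone 7.441 g; dipotassium phosphate 4.746 g

Working volume: 477 mL = 0.477 L.
lactose: 2.87 g per 100 mL × 477 mL ÷ 100 = 13.690 g
malt extract: 2.24% w/v = 22.4 g/L → 22.4 × 0.477 L = 10.685 g
agar: 18.2 g/L × 0.477 L = 8.681 g
peptone: 1.56% w/v = 15.6 g/L → 15.6 × 0.477 L = 7.441 g
dipotassium phosphate: 9.95 g/L × 0.477 L = 4.746 g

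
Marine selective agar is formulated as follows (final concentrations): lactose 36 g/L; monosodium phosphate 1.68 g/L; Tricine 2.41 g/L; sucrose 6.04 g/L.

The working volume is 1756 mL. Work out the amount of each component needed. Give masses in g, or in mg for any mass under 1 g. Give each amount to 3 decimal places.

Working volume: 1756 mL = 1.756 L.
lactose: 36 g/L × 1.756 L = 63.216 g
monosodium phosphate: 1.68 g/L × 1.756 L = 2.950 g
Tricine: 2.41 g/L × 1.756 L = 4.232 g
sucrose: 6.04 g/L × 1.756 L = 10.606 g

lactose 63.216 g; monosodium phosphate 2.950 g; Tricine 4.232 g; sucrose 10.606 g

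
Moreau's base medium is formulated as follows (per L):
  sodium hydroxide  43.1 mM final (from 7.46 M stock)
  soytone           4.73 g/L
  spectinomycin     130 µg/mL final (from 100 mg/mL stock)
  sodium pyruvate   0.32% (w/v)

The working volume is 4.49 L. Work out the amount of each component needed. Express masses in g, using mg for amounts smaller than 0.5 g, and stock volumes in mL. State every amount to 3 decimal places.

Scale factor relative to 1 L: 4.49.
sodium hydroxide: dilute stock: 43.1 mM × 4490 mL ÷ 7460 mM = 25.941 mL
soytone: 4.73 g/L × 4.49 L = 21.238 g
spectinomycin: dilute stock: 130 µg/mL × 4490 mL ÷ 100000 µg/mL = 5.837 mL
sodium pyruvate: 0.32 g per 100 mL × 4490 mL ÷ 100 = 14.368 g

sodium hydroxide 25.941 mL; soytone 21.238 g; spectinomycin 5.837 mL; sodium pyruvate 14.368 g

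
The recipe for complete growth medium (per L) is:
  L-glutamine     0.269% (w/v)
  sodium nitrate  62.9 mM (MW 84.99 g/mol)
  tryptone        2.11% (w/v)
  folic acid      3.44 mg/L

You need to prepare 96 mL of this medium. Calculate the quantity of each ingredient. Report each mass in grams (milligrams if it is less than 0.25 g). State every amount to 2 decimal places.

L-glutamine 0.26 g; sodium nitrate 0.51 g; tryptone 2.03 g; folic acid 0.33 mg

Scale factor relative to 1 L: 0.096.
L-glutamine: 0.269% w/v = 2.69 g/L → 2.69 × 0.096 L = 0.26 g
sodium nitrate: 62.9 mmol/L × 84.99 g/mol × 0.096 L ÷ 1000 = 0.51 g
tryptone: 2.11 g per 100 mL × 96 mL ÷ 100 = 2.03 g
folic acid: 3.44 mg/L × 0.096 L = 0.33 mg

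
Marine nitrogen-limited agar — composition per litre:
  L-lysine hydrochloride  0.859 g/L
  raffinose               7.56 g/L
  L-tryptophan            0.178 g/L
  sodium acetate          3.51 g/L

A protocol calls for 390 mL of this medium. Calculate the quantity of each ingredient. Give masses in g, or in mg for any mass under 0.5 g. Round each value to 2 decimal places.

L-lysine hydrochloride 335.01 mg; raffinose 2.95 g; L-tryptophan 69.42 mg; sodium acetate 1.37 g

Target volume = 390 mL = 0.39 L.
L-lysine hydrochloride: 0.859 g/L × 0.39 L = 0.33501 g = 335.01 mg
raffinose: 7.56 g/L × 0.39 L = 2.95 g
L-tryptophan: 0.178 g/L × 0.39 L = 0.06942 g = 69.42 mg
sodium acetate: 3.51 g/L × 0.39 L = 1.37 g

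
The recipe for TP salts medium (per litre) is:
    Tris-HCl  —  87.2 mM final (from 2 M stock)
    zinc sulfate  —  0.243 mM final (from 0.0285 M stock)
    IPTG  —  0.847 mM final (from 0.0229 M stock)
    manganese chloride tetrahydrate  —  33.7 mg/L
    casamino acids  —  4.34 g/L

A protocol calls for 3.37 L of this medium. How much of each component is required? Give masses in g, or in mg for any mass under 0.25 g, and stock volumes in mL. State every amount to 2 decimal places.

Tris-HCl 146.93 mL; zinc sulfate 28.73 mL; IPTG 124.65 mL; manganese chloride tetrahydrate 113.57 mg; casamino acids 14.63 g

Working volume: 3.37 L.
Tris-HCl: V = C2·V2/C1 = 87.2 mM × 3370 mL ÷ 2000 mM = 146.93 mL
zinc sulfate: V = C2·V2/C1 = 0.243 mM × 3370 mL ÷ 28.5 mM = 28.73 mL
IPTG: V = C2·V2/C1 = 0.847 mM × 3370 mL ÷ 22.9 mM = 124.65 mL
manganese chloride tetrahydrate: 33.7 mg/L × 3.37 L = 113.57 mg
casamino acids: 4.34 g/L × 3.37 L = 14.63 g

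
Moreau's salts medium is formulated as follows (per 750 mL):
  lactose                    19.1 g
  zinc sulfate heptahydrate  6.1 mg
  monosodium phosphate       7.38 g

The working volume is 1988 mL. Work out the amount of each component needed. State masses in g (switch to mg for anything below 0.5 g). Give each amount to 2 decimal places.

lactose 50.63 g; zinc sulfate heptahydrate 16.17 mg; monosodium phosphate 19.56 g

Scale factor = 1988 mL / 750 mL = 2.65067.
lactose: 19.1 g × (1988 mL / 750 mL) = 50.63 g
zinc sulfate heptahydrate: 6.1 mg × (1988 mL / 750 mL) = 16.17 mg
monosodium phosphate: 7.38 g × (1988 mL / 750 mL) = 19.56 g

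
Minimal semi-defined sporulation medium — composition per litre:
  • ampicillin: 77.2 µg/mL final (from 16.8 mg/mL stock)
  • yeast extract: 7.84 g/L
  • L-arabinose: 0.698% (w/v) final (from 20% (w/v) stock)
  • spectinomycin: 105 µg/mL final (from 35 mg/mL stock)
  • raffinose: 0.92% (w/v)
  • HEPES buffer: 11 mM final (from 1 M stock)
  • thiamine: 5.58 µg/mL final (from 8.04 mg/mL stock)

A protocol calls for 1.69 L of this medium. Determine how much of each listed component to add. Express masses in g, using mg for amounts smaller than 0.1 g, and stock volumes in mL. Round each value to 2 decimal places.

ampicillin 7.77 mL; yeast extract 13.25 g; L-arabinose 58.98 mL; spectinomycin 5.07 mL; raffinose 15.55 g; HEPES buffer 18.59 mL; thiamine 1.17 mL

Scale factor relative to 1 L: 1.69.
ampicillin: dilute stock: 77.2 µg/mL × 1690 mL ÷ 16800 µg/mL = 7.77 mL
yeast extract: 7.84 g/L × 1.69 L = 13.25 g
L-arabinose: C1V1 = C2V2 → 0.698% ÷ 20% × 1690 mL = 58.98 mL
spectinomycin: V = C2·V2/C1 = 105 µg/mL × 1690 mL ÷ 35000 µg/mL = 5.07 mL
raffinose: 0.92 g per 100 mL × 1690 mL ÷ 100 = 15.55 g
HEPES buffer: V = C2·V2/C1 = 11 mM × 1690 mL ÷ 1000 mM = 18.59 mL
thiamine: C1V1 = C2V2 → 5.58 µg/mL × 1690 mL ÷ 8040 µg/mL = 1.17 mL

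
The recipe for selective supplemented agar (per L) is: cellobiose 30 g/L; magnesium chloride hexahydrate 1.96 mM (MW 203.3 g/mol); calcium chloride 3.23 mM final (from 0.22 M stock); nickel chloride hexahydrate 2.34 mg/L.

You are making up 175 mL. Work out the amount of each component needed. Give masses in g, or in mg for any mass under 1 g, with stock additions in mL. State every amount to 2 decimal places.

Target volume = 175 mL = 0.175 L.
cellobiose: 30 g/L × 0.175 L = 5.25 g
magnesium chloride hexahydrate: 1.96 mmol/L × 203.3 mg/mmol × 0.175 L = 69.73 mg
calcium chloride: C1V1 = C2V2 → 3.23 mM × 175 mL ÷ 220 mM = 2.57 mL
nickel chloride hexahydrate: 2.34 mg/L × 0.175 L = 0.41 mg

cellobiose 5.25 g; magnesium chloride hexahydrate 69.73 mg; calcium chloride 2.57 mL; nickel chloride hexahydrate 0.41 mg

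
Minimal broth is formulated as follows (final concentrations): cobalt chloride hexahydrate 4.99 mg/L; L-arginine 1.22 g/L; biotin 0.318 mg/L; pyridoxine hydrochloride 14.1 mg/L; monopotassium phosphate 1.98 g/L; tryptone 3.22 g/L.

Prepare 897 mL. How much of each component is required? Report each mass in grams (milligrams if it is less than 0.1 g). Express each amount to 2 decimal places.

Target volume = 897 mL = 0.897 L.
cobalt chloride hexahydrate: 4.99 mg/L × 0.897 L = 4.48 mg
L-arginine: 1.22 g/L × 0.897 L = 1.09 g
biotin: 0.318 mg/L × 0.897 L = 0.29 mg
pyridoxine hydrochloride: 14.1 mg/L × 0.897 L = 12.65 mg
monopotassium phosphate: 1.98 g/L × 0.897 L = 1.78 g
tryptone: 3.22 g/L × 0.897 L = 2.89 g

cobalt chloride hexahydrate 4.48 mg; L-arginine 1.09 g; biotin 0.29 mg; pyridoxine hydrochloride 12.65 mg; monopotassium phosphate 1.78 g; tryptone 2.89 g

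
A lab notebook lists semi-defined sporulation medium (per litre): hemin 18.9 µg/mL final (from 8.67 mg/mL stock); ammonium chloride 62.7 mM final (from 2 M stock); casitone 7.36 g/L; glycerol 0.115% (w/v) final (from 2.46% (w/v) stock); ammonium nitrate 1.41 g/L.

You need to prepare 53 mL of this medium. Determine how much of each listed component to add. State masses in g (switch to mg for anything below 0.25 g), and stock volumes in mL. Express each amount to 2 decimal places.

Target volume = 53 mL = 0.053 L.
hemin: C1V1 = C2V2 → 18.9 µg/mL × 53 mL ÷ 8670 µg/mL = 0.12 mL
ammonium chloride: V = C2·V2/C1 = 62.7 mM × 53 mL ÷ 2000 mM = 1.66 mL
casitone: 7.36 g/L × 0.053 L = 0.39 g
glycerol: C1V1 = C2V2 → 0.115% ÷ 2.46% × 53 mL = 2.48 mL
ammonium nitrate: 1.41 g/L × 0.053 L = 0.07473 g = 74.73 mg

hemin 0.12 mL; ammonium chloride 1.66 mL; casitone 0.39 g; glycerol 2.48 mL; ammonium nitrate 74.73 mg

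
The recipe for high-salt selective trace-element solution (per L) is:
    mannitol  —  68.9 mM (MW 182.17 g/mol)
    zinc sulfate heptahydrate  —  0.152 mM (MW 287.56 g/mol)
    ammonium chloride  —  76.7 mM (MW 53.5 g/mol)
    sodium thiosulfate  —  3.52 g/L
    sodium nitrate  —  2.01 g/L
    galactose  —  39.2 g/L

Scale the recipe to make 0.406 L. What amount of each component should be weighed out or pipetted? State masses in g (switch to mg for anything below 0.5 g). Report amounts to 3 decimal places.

mannitol 5.096 g; zinc sulfate heptahydrate 17.746 mg; ammonium chloride 1.666 g; sodium thiosulfate 1.429 g; sodium nitrate 0.816 g; galactose 15.915 g

Working volume: 0.406 L.
mannitol: 68.9 mmol/L × 182.17 g/mol × 0.406 L ÷ 1000 = 5.096 g
zinc sulfate heptahydrate: 0.152 mmol/L × 287.56 mg/mmol × 0.406 L = 17.746 mg
ammonium chloride: 76.7 mmol/L × 53.5 g/mol × 0.406 L ÷ 1000 = 1.666 g
sodium thiosulfate: 3.52 g/L × 0.406 L = 1.429 g
sodium nitrate: 2.01 g/L × 0.406 L = 0.816 g
galactose: 39.2 g/L × 0.406 L = 15.915 g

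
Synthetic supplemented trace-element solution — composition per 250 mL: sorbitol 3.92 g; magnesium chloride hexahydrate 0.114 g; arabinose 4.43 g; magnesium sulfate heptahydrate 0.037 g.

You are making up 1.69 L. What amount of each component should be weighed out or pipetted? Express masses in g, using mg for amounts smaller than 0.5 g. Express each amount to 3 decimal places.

Ratio of target to recipe volume: 1690 / 250 = 6.76.
sorbitol: 3.92 g × (1690 mL / 250 mL) = 26.499 g
magnesium chloride hexahydrate: 0.114 g × (1690 mL / 250 mL) = 0.771 g
arabinose: 4.43 g × (1690 mL / 250 mL) = 29.947 g
magnesium sulfate heptahydrate: 0.037 g × (1690 mL / 250 mL) = 0.25012 g = 250.120 mg

sorbitol 26.499 g; magnesium chloride hexahydrate 0.771 g; arabinose 29.947 g; magnesium sulfate heptahydrate 250.120 mg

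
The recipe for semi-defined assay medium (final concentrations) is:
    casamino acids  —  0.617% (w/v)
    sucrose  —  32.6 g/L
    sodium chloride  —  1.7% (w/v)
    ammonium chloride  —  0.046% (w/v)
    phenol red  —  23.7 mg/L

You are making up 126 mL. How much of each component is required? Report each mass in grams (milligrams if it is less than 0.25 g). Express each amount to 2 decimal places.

Target volume = 126 mL = 0.126 L.
casamino acids: 0.617% w/v = 6.17 g/L → 6.17 × 0.126 L = 0.78 g
sucrose: 32.6 g/L × 0.126 L = 4.11 g
sodium chloride: 1.7% w/v = 17 g/L → 17 × 0.126 L = 2.14 g
ammonium chloride: 0.046 g per 100 mL × 126 mL ÷ 100 = 0.05796 g = 57.96 mg
phenol red: 23.7 mg/L × 0.126 L = 2.99 mg

casamino acids 0.78 g; sucrose 4.11 g; sodium chloride 2.14 g; ammonium chloride 57.96 mg; phenol red 2.99 mg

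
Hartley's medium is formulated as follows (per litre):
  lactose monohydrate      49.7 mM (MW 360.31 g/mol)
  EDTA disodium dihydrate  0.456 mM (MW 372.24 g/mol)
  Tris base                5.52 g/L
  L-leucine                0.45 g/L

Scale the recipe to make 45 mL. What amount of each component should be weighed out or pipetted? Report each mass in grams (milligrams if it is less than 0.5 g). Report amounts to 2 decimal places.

lactose monohydrate 0.81 g; EDTA disodium dihydrate 7.64 mg; Tris base 248.40 mg; L-leucine 20.25 mg

Working volume: 45 mL = 0.045 L.
lactose monohydrate: 49.7 mmol/L × 360.31 g/mol × 0.045 L ÷ 1000 = 0.81 g
EDTA disodium dihydrate: 0.456 mmol/L × 372.24 mg/mmol × 0.045 L = 7.64 mg
Tris base: 5.52 g/L × 0.045 L = 0.2484 g = 248.40 mg
L-leucine: 0.45 g/L × 0.045 L = 0.02025 g = 20.25 mg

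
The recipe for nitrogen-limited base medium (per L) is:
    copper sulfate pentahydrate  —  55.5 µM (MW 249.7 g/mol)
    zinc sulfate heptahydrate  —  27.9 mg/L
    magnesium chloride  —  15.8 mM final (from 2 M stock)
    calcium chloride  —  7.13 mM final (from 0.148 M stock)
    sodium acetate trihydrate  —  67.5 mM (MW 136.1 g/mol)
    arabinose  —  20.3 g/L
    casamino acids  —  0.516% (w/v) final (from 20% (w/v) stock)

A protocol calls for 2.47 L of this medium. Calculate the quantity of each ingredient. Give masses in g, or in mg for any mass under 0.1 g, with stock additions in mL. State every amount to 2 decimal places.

copper sulfate pentahydrate 34.23 mg; zinc sulfate heptahydrate 68.91 mg; magnesium chloride 19.51 mL; calcium chloride 118.99 mL; sodium acetate trihydrate 22.69 g; arabinose 50.14 g; casamino acids 63.73 mL

Scale factor relative to 1 L: 2.47.
copper sulfate pentahydrate: 55.5 µmol/L × 249.7 g/mol × 2.47 L ÷ 1000 = 34.23 mg
zinc sulfate heptahydrate: 27.9 mg/L × 2.47 L = 68.91 mg
magnesium chloride: V = C2·V2/C1 = 15.8 mM × 2470 mL ÷ 2000 mM = 19.51 mL
calcium chloride: C1V1 = C2V2 → 7.13 mM × 2470 mL ÷ 148 mM = 118.99 mL
sodium acetate trihydrate: 67.5 mmol/L × 136.1 g/mol × 2.47 L ÷ 1000 = 22.69 g
arabinose: 20.3 g/L × 2.47 L = 50.14 g
casamino acids: dilute stock: 0.516% ÷ 20% × 2470 mL = 63.73 mL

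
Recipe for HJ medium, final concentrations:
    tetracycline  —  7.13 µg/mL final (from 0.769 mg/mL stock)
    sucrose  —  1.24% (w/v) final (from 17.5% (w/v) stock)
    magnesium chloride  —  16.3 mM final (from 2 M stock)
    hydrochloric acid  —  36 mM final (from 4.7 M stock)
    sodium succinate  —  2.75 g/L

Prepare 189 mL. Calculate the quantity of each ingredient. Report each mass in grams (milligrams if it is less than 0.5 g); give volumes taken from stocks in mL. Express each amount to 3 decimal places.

tetracycline 1.752 mL; sucrose 13.392 mL; magnesium chloride 1.540 mL; hydrochloric acid 1.448 mL; sodium succinate 0.520 g

Working volume: 189 mL = 0.189 L.
tetracycline: V = C2·V2/C1 = 7.13 µg/mL × 189 mL ÷ 769 µg/mL = 1.752 mL
sucrose: C1V1 = C2V2 → 1.24% ÷ 17.5% × 189 mL = 13.392 mL
magnesium chloride: dilute stock: 16.3 mM × 189 mL ÷ 2000 mM = 1.540 mL
hydrochloric acid: dilute stock: 36 mM × 189 mL ÷ 4700 mM = 1.448 mL
sodium succinate: 2.75 g/L × 0.189 L = 0.520 g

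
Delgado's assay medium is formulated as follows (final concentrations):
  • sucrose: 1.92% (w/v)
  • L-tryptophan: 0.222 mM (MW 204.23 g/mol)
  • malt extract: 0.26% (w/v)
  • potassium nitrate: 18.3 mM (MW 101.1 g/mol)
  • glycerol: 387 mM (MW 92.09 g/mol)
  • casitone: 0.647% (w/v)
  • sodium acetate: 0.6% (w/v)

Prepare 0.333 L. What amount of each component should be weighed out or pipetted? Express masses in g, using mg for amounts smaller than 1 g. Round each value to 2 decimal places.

sucrose 6.39 g; L-tryptophan 15.10 mg; malt extract 865.80 mg; potassium nitrate 616.09 mg; glycerol 11.87 g; casitone 2.15 g; sodium acetate 2.00 g

Working volume: 0.333 L.
sucrose: 1.92% w/v = 19.2 g/L → 19.2 × 0.333 L = 6.39 g
L-tryptophan: 0.222 mmol/L × 204.23 mg/mmol × 0.333 L = 15.10 mg
malt extract: 0.26% w/v = 2.6 g/L → 2.6 × 0.333 L = 0.8658 g = 865.80 mg
potassium nitrate: 18.3 mmol/L × 101.1 mg/mmol × 0.333 L = 616.09 mg
glycerol: 387 mmol/L × 92.09 g/mol × 0.333 L ÷ 1000 = 11.87 g
casitone: 0.647% w/v = 6.47 g/L → 6.47 × 0.333 L = 2.15 g
sodium acetate: 0.6 g per 100 mL × 333 mL ÷ 100 = 2.00 g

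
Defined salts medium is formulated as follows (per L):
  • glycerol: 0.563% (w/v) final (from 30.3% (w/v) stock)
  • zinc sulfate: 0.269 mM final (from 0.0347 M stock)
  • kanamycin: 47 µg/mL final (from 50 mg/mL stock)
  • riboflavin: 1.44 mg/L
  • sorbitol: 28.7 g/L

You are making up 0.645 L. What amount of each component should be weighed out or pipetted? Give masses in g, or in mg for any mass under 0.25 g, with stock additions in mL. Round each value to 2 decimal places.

glycerol 11.98 mL; zinc sulfate 5.00 mL; kanamycin 0.61 mL; riboflavin 0.93 mg; sorbitol 18.51 g

Working volume: 0.645 L.
glycerol: C1V1 = C2V2 → 0.563% ÷ 30.3% × 645 mL = 11.98 mL
zinc sulfate: C1V1 = C2V2 → 0.269 mM × 645 mL ÷ 34.7 mM = 5.00 mL
kanamycin: V = C2·V2/C1 = 47 µg/mL × 645 mL ÷ 50000 µg/mL = 0.61 mL
riboflavin: 1.44 mg/L × 0.645 L = 0.93 mg
sorbitol: 28.7 g/L × 0.645 L = 18.51 g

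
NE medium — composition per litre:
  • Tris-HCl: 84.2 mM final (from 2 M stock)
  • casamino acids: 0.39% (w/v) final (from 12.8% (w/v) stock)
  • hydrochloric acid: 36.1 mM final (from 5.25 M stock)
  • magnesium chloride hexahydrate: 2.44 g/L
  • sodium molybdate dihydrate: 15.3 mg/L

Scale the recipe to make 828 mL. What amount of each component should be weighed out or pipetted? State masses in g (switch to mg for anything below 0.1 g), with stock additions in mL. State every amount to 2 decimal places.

Working volume: 828 mL = 0.828 L.
Tris-HCl: dilute stock: 84.2 mM × 828 mL ÷ 2000 mM = 34.86 mL
casamino acids: V = C2·V2/C1 = 0.39% ÷ 12.8% × 828 mL = 25.23 mL
hydrochloric acid: C1V1 = C2V2 → 36.1 mM × 828 mL ÷ 5250 mM = 5.69 mL
magnesium chloride hexahydrate: 2.44 g/L × 0.828 L = 2.02 g
sodium molybdate dihydrate: 15.3 mg/L × 0.828 L = 12.67 mg

Tris-HCl 34.86 mL; casamino acids 25.23 mL; hydrochloric acid 5.69 mL; magnesium chloride hexahydrate 2.02 g; sodium molybdate dihydrate 12.67 mg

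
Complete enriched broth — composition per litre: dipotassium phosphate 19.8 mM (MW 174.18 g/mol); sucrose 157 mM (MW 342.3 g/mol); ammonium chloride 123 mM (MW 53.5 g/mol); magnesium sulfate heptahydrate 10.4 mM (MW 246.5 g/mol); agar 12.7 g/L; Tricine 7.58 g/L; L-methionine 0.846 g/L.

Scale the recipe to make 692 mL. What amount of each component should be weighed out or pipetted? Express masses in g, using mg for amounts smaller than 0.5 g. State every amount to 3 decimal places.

Scale factor relative to 1 L: 0.692.
dipotassium phosphate: 19.8 mmol/L × 174.18 g/mol × 0.692 L ÷ 1000 = 2.387 g
sucrose: 157 mmol/L × 342.3 g/mol × 0.692 L ÷ 1000 = 37.189 g
ammonium chloride: 123 mmol/L × 53.5 g/mol × 0.692 L ÷ 1000 = 4.554 g
magnesium sulfate heptahydrate: 10.4 mmol/L × 246.5 g/mol × 0.692 L ÷ 1000 = 1.774 g
agar: 12.7 g/L × 0.692 L = 8.788 g
Tricine: 7.58 g/L × 0.692 L = 5.245 g
L-methionine: 0.846 g/L × 0.692 L = 0.585 g

dipotassium phosphate 2.387 g; sucrose 37.189 g; ammonium chloride 4.554 g; magnesium sulfate heptahydrate 1.774 g; agar 8.788 g; Tricine 5.245 g; L-methionine 0.585 g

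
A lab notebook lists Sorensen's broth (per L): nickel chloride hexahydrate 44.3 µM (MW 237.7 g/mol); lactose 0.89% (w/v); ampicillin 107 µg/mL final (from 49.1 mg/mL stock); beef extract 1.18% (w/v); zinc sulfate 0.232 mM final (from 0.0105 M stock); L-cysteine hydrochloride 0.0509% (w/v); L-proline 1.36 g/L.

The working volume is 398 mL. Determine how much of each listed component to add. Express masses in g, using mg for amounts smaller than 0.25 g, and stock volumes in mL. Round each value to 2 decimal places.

nickel chloride hexahydrate 4.19 mg; lactose 3.54 g; ampicillin 0.87 mL; beef extract 4.70 g; zinc sulfate 8.79 mL; L-cysteine hydrochloride 202.58 mg; L-proline 0.54 g

Working volume: 398 mL = 0.398 L.
nickel chloride hexahydrate: 44.3 µmol/L × 237.7 g/mol × 0.398 L ÷ 1000 = 4.19 mg
lactose: 0.89 g per 100 mL × 398 mL ÷ 100 = 3.54 g
ampicillin: dilute stock: 107 µg/mL × 398 mL ÷ 49100 µg/mL = 0.87 mL
beef extract: 1.18% w/v = 11.8 g/L → 11.8 × 0.398 L = 4.70 g
zinc sulfate: dilute stock: 0.232 mM × 398 mL ÷ 10.5 mM = 8.79 mL
L-cysteine hydrochloride: 0.0509% w/v = 0.509 g/L → 0.509 × 0.398 L = 0.202582 g = 202.58 mg
L-proline: 1.36 g/L × 0.398 L = 0.54 g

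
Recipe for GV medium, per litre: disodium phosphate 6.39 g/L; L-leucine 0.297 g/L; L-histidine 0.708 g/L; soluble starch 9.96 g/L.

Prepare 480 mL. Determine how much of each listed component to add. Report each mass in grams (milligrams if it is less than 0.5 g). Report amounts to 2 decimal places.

Working volume: 480 mL = 0.48 L.
disodium phosphate: 6.39 g/L × 0.48 L = 3.07 g
L-leucine: 0.297 g/L × 0.48 L = 0.14256 g = 142.56 mg
L-histidine: 0.708 g/L × 0.48 L = 0.33984 g = 339.84 mg
soluble starch: 9.96 g/L × 0.48 L = 4.78 g

disodium phosphate 3.07 g; L-leucine 142.56 mg; L-histidine 339.84 mg; soluble starch 4.78 g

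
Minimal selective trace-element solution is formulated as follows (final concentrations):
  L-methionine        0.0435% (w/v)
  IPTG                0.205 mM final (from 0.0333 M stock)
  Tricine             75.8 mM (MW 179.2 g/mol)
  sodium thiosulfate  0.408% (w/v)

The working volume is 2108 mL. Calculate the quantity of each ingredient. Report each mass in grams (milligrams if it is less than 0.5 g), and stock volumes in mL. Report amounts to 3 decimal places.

Working volume: 2108 mL = 2.108 L.
L-methionine: 0.0435% w/v = 0.435 g/L → 0.435 × 2.108 L = 0.917 g
IPTG: V = C2·V2/C1 = 0.205 mM × 2108 mL ÷ 33.3 mM = 12.977 mL
Tricine: 75.8 mmol/L × 179.2 g/mol × 2.108 L ÷ 1000 = 28.634 g
sodium thiosulfate: 0.408 g per 100 mL × 2108 mL ÷ 100 = 8.601 g

L-methionine 0.917 g; IPTG 12.977 mL; Tricine 28.634 g; sodium thiosulfate 8.601 g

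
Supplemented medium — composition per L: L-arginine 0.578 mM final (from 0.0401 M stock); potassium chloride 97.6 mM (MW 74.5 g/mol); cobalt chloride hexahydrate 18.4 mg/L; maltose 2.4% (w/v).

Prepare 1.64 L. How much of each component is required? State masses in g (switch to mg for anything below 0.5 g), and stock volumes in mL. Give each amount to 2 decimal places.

L-arginine 23.64 mL; potassium chloride 11.92 g; cobalt chloride hexahydrate 30.18 mg; maltose 39.36 g

Working volume: 1.64 L.
L-arginine: V = C2·V2/C1 = 0.578 mM × 1640 mL ÷ 40.1 mM = 23.64 mL
potassium chloride: 97.6 mmol/L × 74.5 g/mol × 1.64 L ÷ 1000 = 11.92 g
cobalt chloride hexahydrate: 18.4 mg/L × 1.64 L = 30.18 mg
maltose: 2.4% w/v = 24 g/L → 24 × 1.64 L = 39.36 g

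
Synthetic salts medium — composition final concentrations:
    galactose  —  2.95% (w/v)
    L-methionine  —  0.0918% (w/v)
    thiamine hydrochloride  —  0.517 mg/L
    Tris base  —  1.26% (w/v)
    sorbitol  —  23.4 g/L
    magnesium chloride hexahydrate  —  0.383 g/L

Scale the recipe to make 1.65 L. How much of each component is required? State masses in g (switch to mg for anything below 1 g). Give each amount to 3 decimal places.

Scale factor relative to 1 L: 1.65.
galactose: 2.95% w/v = 29.5 g/L → 29.5 × 1.65 L = 48.675 g
L-methionine: 0.0918 g per 100 mL × 1650 mL ÷ 100 = 1.515 g
thiamine hydrochloride: 0.517 mg/L × 1.65 L = 0.853 mg
Tris base: 1.26 g per 100 mL × 1650 mL ÷ 100 = 20.790 g
sorbitol: 23.4 g/L × 1.65 L = 38.610 g
magnesium chloride hexahydrate: 0.383 g/L × 1.65 L = 0.63195 g = 631.950 mg

galactose 48.675 g; L-methionine 1.515 g; thiamine hydrochloride 0.853 mg; Tris base 20.790 g; sorbitol 38.610 g; magnesium chloride hexahydrate 631.950 mg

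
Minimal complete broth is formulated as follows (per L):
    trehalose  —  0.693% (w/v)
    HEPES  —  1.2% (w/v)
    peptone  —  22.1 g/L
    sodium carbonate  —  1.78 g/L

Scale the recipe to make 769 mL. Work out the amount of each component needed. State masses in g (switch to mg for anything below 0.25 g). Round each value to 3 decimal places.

Working volume: 769 mL = 0.769 L.
trehalose: 0.693 g per 100 mL × 769 mL ÷ 100 = 5.329 g
HEPES: 1.2 g per 100 mL × 769 mL ÷ 100 = 9.228 g
peptone: 22.1 g/L × 0.769 L = 16.995 g
sodium carbonate: 1.78 g/L × 0.769 L = 1.369 g

trehalose 5.329 g; HEPES 9.228 g; peptone 16.995 g; sodium carbonate 1.369 g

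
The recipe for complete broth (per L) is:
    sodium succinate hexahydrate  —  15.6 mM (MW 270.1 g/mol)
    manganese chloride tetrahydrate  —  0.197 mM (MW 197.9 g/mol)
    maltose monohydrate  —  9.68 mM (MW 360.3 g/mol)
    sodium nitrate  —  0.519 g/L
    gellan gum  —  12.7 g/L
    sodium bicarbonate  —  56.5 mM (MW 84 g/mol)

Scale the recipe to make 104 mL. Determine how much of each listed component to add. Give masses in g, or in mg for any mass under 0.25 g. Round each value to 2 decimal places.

sodium succinate hexahydrate 0.44 g; manganese chloride tetrahydrate 4.05 mg; maltose monohydrate 0.36 g; sodium nitrate 53.98 mg; gellan gum 1.32 g; sodium bicarbonate 0.49 g

Target volume = 104 mL = 0.104 L.
sodium succinate hexahydrate: 15.6 mmol/L × 270.1 g/mol × 0.104 L ÷ 1000 = 0.44 g
manganese chloride tetrahydrate: 0.197 mmol/L × 197.9 mg/mmol × 0.104 L = 4.05 mg
maltose monohydrate: 9.68 mmol/L × 360.3 g/mol × 0.104 L ÷ 1000 = 0.36 g
sodium nitrate: 0.519 g/L × 0.104 L = 0.053976 g = 53.98 mg
gellan gum: 12.7 g/L × 0.104 L = 1.32 g
sodium bicarbonate: 56.5 mmol/L × 84 g/mol × 0.104 L ÷ 1000 = 0.49 g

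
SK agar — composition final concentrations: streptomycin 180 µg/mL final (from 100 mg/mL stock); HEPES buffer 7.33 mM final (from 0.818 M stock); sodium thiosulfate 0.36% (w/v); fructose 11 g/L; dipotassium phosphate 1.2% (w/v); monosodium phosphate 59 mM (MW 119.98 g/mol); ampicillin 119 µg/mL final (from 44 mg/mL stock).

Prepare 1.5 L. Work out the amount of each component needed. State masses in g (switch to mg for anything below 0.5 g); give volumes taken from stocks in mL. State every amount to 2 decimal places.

Working volume: 1.5 L.
streptomycin: C1V1 = C2V2 → 180 µg/mL × 1500 mL ÷ 100000 µg/mL = 2.70 mL
HEPES buffer: V = C2·V2/C1 = 7.33 mM × 1500 mL ÷ 818 mM = 13.44 mL
sodium thiosulfate: 0.36% w/v = 3.6 g/L → 3.6 × 1.5 L = 5.40 g
fructose: 11 g/L × 1.5 L = 16.50 g
dipotassium phosphate: 1.2% w/v = 12 g/L → 12 × 1.5 L = 18.00 g
monosodium phosphate: 59 mmol/L × 119.98 g/mol × 1.5 L ÷ 1000 = 10.62 g
ampicillin: V = C2·V2/C1 = 119 µg/mL × 1500 mL ÷ 44000 µg/mL = 4.06 mL

streptomycin 2.70 mL; HEPES buffer 13.44 mL; sodium thiosulfate 5.40 g; fructose 16.50 g; dipotassium phosphate 18.00 g; monosodium phosphate 10.62 g; ampicillin 4.06 mL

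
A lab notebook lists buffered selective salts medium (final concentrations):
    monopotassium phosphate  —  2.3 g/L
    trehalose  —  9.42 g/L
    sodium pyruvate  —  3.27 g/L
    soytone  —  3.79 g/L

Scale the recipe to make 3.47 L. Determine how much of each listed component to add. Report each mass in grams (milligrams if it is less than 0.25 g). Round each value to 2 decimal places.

Working volume: 3.47 L.
monopotassium phosphate: 2.3 g/L × 3.47 L = 7.98 g
trehalose: 9.42 g/L × 3.47 L = 32.69 g
sodium pyruvate: 3.27 g/L × 3.47 L = 11.35 g
soytone: 3.79 g/L × 3.47 L = 13.15 g

monopotassium phosphate 7.98 g; trehalose 32.69 g; sodium pyruvate 11.35 g; soytone 13.15 g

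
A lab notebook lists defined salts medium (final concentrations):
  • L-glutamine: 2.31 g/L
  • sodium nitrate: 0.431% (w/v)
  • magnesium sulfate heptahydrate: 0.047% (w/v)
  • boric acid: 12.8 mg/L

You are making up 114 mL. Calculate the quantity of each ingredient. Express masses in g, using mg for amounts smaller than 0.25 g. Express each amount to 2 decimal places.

L-glutamine 0.26 g; sodium nitrate 0.49 g; magnesium sulfate heptahydrate 53.58 mg; boric acid 1.46 mg

Target volume = 114 mL = 0.114 L.
L-glutamine: 2.31 g/L × 0.114 L = 0.26 g
sodium nitrate: 0.431 g per 100 mL × 114 mL ÷ 100 = 0.49 g
magnesium sulfate heptahydrate: 0.047% w/v = 0.47 g/L → 0.47 × 0.114 L = 0.05358 g = 53.58 mg
boric acid: 12.8 mg/L × 0.114 L = 1.46 mg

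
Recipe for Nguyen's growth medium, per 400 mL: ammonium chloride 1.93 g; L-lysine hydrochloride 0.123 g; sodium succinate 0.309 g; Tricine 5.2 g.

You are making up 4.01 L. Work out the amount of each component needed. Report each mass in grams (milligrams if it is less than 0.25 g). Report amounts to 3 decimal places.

ammonium chloride 19.348 g; L-lysine hydrochloride 1.233 g; sodium succinate 3.098 g; Tricine 52.130 g

Scale factor = 4010 mL / 400 mL = 10.025.
ammonium chloride: 1.93 g × (4010 mL / 400 mL) = 19.348 g
L-lysine hydrochloride: 0.123 g × (4010 mL / 400 mL) = 1.233 g
sodium succinate: 0.309 g × (4010 mL / 400 mL) = 3.098 g
Tricine: 5.2 g × (4010 mL / 400 mL) = 52.130 g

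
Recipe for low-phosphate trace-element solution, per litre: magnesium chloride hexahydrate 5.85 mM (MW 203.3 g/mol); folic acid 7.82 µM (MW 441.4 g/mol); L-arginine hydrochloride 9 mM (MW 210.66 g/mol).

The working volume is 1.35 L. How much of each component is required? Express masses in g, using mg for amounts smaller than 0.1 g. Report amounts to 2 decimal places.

Working volume: 1.35 L.
magnesium chloride hexahydrate: 5.85 mmol/L × 203.3 g/mol × 1.35 L ÷ 1000 = 1.61 g
folic acid: 7.82 µmol/L × 441.4 g/mol × 1.35 L ÷ 1000 = 4.66 mg
L-arginine hydrochloride: 9 mmol/L × 210.66 g/mol × 1.35 L ÷ 1000 = 2.56 g

magnesium chloride hexahydrate 1.61 g; folic acid 4.66 mg; L-arginine hydrochloride 2.56 g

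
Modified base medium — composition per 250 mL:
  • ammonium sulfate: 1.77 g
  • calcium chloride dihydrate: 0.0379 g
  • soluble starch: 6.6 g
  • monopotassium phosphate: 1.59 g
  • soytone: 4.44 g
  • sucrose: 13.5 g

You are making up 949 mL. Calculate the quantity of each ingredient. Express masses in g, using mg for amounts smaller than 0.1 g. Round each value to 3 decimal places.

Ratio of target to recipe volume: 949 / 250 = 3.796.
ammonium sulfate: 1.77 g × (949 mL / 250 mL) = 6.719 g
calcium chloride dihydrate: 0.0379 g × (949 mL / 250 mL) = 0.144 g
soluble starch: 6.6 g × (949 mL / 250 mL) = 25.054 g
monopotassium phosphate: 1.59 g × (949 mL / 250 mL) = 6.036 g
soytone: 4.44 g × (949 mL / 250 mL) = 16.854 g
sucrose: 13.5 g × (949 mL / 250 mL) = 51.246 g

ammonium sulfate 6.719 g; calcium chloride dihydrate 0.144 g; soluble starch 25.054 g; monopotassium phosphate 6.036 g; soytone 16.854 g; sucrose 51.246 g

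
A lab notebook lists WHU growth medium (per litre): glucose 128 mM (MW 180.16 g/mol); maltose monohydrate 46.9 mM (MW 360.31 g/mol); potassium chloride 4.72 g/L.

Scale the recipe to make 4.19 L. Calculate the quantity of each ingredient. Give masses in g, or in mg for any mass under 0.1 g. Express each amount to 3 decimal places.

glucose 96.623 g; maltose monohydrate 70.805 g; potassium chloride 19.777 g

Working volume: 4.19 L.
glucose: 128 mmol/L × 180.16 g/mol × 4.19 L ÷ 1000 = 96.623 g
maltose monohydrate: 46.9 mmol/L × 360.31 g/mol × 4.19 L ÷ 1000 = 70.805 g
potassium chloride: 4.72 g/L × 4.19 L = 19.777 g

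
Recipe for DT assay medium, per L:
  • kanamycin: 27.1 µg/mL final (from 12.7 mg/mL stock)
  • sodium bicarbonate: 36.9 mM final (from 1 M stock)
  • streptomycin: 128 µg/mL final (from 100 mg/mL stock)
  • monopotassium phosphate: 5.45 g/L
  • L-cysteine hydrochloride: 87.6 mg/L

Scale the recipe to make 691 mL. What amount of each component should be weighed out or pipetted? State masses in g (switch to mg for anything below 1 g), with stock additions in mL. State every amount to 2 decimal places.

Target volume = 691 mL = 0.691 L.
kanamycin: C1V1 = C2V2 → 27.1 µg/mL × 691 mL ÷ 12700 µg/mL = 1.47 mL
sodium bicarbonate: V = C2·V2/C1 = 36.9 mM × 691 mL ÷ 1000 mM = 25.50 mL
streptomycin: V = C2·V2/C1 = 128 µg/mL × 691 mL ÷ 100000 µg/mL = 0.88 mL
monopotassium phosphate: 5.45 g/L × 0.691 L = 3.77 g
L-cysteine hydrochloride: 87.6 mg/L × 0.691 L = 60.53 mg

kanamycin 1.47 mL; sodium bicarbonate 25.50 mL; streptomycin 0.88 mL; monopotassium phosphate 3.77 g; L-cysteine hydrochloride 60.53 mg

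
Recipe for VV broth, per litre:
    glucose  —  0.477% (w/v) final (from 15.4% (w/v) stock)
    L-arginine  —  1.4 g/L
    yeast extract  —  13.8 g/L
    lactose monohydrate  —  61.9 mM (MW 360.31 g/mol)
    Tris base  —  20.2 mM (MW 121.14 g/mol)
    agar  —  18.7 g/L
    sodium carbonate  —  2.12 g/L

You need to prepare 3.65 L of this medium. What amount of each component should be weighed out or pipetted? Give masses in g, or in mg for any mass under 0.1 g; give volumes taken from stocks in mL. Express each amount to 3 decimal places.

glucose 113.055 mL; L-arginine 5.110 g; yeast extract 50.370 g; lactose monohydrate 81.407 g; Tris base 8.932 g; agar 68.255 g; sodium carbonate 7.738 g

Working volume: 3.65 L.
glucose: dilute stock: 0.477% ÷ 15.4% × 3650 mL = 113.055 mL
L-arginine: 1.4 g/L × 3.65 L = 5.110 g
yeast extract: 13.8 g/L × 3.65 L = 50.370 g
lactose monohydrate: 61.9 mmol/L × 360.31 g/mol × 3.65 L ÷ 1000 = 81.407 g
Tris base: 20.2 mmol/L × 121.14 g/mol × 3.65 L ÷ 1000 = 8.932 g
agar: 18.7 g/L × 3.65 L = 68.255 g
sodium carbonate: 2.12 g/L × 3.65 L = 7.738 g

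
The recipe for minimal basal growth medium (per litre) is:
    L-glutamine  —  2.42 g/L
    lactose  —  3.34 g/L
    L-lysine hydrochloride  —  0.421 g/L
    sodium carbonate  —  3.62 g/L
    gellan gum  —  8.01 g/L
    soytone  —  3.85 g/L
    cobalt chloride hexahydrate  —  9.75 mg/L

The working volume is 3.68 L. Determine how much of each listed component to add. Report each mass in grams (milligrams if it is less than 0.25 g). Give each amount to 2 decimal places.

Scale factor relative to 1 L: 3.68.
L-glutamine: 2.42 g/L × 3.68 L = 8.91 g
lactose: 3.34 g/L × 3.68 L = 12.29 g
L-lysine hydrochloride: 0.421 g/L × 3.68 L = 1.55 g
sodium carbonate: 3.62 g/L × 3.68 L = 13.32 g
gellan gum: 8.01 g/L × 3.68 L = 29.48 g
soytone: 3.85 g/L × 3.68 L = 14.17 g
cobalt chloride hexahydrate: 9.75 mg/L × 3.68 L = 35.88 mg

L-glutamine 8.91 g; lactose 12.29 g; L-lysine hydrochloride 1.55 g; sodium carbonate 13.32 g; gellan gum 29.48 g; soytone 14.17 g; cobalt chloride hexahydrate 35.88 mg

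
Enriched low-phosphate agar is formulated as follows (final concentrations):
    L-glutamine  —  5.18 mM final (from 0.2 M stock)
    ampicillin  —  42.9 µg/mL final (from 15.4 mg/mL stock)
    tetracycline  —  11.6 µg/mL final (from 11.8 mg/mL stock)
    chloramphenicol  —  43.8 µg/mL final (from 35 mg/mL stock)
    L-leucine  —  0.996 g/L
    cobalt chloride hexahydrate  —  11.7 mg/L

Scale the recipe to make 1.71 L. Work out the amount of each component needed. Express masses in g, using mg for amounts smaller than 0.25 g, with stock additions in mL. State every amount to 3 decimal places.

Working volume: 1.71 L.
L-glutamine: dilute stock: 5.18 mM × 1710 mL ÷ 200 mM = 44.289 mL
ampicillin: V = C2·V2/C1 = 42.9 µg/mL × 1710 mL ÷ 15400 µg/mL = 4.764 mL
tetracycline: V = C2·V2/C1 = 11.6 µg/mL × 1710 mL ÷ 11800 µg/mL = 1.681 mL
chloramphenicol: C1V1 = C2V2 → 43.8 µg/mL × 1710 mL ÷ 35000 µg/mL = 2.140 mL
L-leucine: 0.996 g/L × 1.71 L = 1.703 g
cobalt chloride hexahydrate: 11.7 mg/L × 1.71 L = 20.007 mg

L-glutamine 44.289 mL; ampicillin 4.764 mL; tetracycline 1.681 mL; chloramphenicol 2.140 mL; L-leucine 1.703 g; cobalt chloride hexahydrate 20.007 mg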